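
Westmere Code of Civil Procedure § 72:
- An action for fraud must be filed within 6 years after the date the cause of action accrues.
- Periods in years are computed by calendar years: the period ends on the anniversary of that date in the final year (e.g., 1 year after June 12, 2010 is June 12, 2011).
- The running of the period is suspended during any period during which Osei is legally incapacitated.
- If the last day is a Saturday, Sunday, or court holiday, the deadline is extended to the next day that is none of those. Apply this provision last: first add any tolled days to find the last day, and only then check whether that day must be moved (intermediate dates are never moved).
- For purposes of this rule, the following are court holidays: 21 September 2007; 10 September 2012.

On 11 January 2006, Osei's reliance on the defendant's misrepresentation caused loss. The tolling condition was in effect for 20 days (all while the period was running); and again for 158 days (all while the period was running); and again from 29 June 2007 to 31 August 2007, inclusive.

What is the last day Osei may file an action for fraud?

6 years after 11 January 2006 is January 11, 2012.
Tolling adds 20 days: January 11, 2012 + 20 days = January 31, 2012.
Tolling adds 158 days: January 31, 2012 + 158 days = July 7, 2012.
From June 29, 2007 through August 31, 2007 inclusive is 64 days; tolling adds 64 days: July 7, 2012 + 64 days = September 9, 2012.
September 9, 2012 is Sunday; September 10, 2012 is a listed holiday. The next qualifying day is September 11, 2012.

September 11, 2012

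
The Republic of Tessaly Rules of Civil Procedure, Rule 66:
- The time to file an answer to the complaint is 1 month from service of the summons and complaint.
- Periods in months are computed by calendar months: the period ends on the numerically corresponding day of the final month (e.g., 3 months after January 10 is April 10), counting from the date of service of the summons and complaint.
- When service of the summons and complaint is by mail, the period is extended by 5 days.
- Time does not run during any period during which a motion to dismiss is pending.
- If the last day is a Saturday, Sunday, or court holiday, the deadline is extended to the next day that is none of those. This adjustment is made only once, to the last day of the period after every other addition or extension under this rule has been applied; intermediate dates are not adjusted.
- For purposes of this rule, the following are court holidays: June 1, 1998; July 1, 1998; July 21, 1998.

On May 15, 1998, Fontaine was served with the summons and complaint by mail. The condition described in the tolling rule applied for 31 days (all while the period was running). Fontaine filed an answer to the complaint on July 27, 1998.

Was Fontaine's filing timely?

1 month after May 15, 1998 is June 15, 1998.
Service was by mail, adding 5 days: June 15, 1998 + 5 days = June 20, 1998.
Tolling adds 31 days: June 20, 1998 + 31 days = July 21, 1998.
July 21, 1998 is a listed holiday. The next qualifying day is July 22, 1998.
The deadline is July 22, 1998; the filing on July 27, 1998 is after that date.

No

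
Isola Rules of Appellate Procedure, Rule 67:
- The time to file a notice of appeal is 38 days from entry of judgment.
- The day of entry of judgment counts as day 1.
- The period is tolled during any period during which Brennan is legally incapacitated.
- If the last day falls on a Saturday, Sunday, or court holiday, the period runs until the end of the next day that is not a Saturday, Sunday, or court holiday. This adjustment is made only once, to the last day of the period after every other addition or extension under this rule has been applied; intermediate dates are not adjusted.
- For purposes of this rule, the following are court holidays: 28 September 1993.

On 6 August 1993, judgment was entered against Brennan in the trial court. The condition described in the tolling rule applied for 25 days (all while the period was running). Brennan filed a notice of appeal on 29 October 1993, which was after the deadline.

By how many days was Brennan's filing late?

22 days

Counting 6 August 1993 as day 1, day 38 is September 12, 1993.
Tolling adds 25 days: September 12, 1993 + 25 days = October 7, 1993.
October 7, 1993 is a Thursday and not a court holiday, so no extension applies.
The deadline is October 7, 1993; from October 7, 1993 to October 29, 1993 is 22 days.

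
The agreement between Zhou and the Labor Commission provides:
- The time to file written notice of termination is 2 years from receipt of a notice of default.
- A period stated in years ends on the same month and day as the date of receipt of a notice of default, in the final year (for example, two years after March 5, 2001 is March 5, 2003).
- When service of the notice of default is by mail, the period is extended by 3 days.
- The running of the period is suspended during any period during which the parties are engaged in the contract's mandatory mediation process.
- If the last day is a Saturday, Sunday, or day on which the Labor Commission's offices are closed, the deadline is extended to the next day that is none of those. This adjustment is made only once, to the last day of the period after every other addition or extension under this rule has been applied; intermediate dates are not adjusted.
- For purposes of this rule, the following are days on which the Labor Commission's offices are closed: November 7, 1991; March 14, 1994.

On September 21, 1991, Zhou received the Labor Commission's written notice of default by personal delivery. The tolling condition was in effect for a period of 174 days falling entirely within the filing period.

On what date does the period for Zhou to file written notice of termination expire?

March 15, 1994

2 years after September 21, 1991 is September 21, 1993.
Service was not by mail, so no mail extension applies.
Tolling adds 174 days: September 21, 1993 + 174 days = March 14, 1994.
March 14, 1994 is a listed holiday. The next qualifying day is March 15, 1994.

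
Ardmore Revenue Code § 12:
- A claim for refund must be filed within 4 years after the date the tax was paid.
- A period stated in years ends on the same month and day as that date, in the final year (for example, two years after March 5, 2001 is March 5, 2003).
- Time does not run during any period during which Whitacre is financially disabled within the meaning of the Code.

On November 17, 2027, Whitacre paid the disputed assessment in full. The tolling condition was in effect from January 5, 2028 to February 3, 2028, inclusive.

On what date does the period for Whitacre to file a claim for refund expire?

December 17, 2031

4 years after November 17, 2027 is November 17, 2031.
From January 5, 2028 through February 3, 2028 inclusive is 30 days; tolling adds 30 days: November 17, 2031 + 30 days = December 17, 2031.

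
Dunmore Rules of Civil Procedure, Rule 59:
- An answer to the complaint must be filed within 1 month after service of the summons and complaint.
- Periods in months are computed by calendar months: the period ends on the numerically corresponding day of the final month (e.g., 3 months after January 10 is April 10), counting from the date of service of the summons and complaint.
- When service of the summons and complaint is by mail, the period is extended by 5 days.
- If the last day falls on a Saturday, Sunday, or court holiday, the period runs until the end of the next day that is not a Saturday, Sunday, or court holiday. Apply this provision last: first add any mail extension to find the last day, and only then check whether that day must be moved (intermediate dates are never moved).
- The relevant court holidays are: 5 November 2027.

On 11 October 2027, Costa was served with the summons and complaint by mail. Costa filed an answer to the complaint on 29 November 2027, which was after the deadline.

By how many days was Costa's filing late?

13 days

1 month after 11 October 2027 is November 11, 2027.
Service was by mail, adding 5 days: November 11, 2027 + 5 days = November 16, 2027.
November 16, 2027 is a Tuesday and not a court holiday, so no extension applies.
The deadline is November 16, 2027; from November 16, 2027 to November 29, 2027 is 13 days.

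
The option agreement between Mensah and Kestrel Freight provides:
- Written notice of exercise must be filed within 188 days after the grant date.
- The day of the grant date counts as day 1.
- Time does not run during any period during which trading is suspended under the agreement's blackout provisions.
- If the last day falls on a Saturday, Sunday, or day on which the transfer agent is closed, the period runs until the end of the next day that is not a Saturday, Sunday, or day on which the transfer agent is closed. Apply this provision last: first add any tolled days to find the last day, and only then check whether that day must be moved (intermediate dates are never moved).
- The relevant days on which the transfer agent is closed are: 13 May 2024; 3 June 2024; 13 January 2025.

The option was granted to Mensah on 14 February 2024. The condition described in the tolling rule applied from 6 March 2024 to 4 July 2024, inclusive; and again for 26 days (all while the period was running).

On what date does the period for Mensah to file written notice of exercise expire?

January 14, 2025

Counting 14 February 2024 as day 1, day 188 is August 19, 2024.
From March 6, 2024 through July 4, 2024 inclusive is 121 days; tolling adds 121 days: August 19, 2024 + 121 days = December 18, 2024.
Tolling adds 26 days: December 18, 2024 + 26 days = January 13, 2025.
January 13, 2025 is a listed holiday. The next qualifying day is January 14, 2025.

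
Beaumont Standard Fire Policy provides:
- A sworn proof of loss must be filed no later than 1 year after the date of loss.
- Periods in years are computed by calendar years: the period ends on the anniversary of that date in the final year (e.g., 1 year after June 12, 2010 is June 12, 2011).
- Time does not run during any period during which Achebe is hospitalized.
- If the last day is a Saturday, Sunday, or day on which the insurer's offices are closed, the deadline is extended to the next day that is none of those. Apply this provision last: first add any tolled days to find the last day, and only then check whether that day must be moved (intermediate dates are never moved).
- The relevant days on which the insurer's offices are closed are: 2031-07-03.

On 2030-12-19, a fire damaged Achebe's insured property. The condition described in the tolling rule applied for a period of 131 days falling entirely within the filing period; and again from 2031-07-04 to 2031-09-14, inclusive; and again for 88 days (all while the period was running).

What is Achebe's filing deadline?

October 6, 2032

1 year after 2030-12-19 is December 19, 2031.
Tolling adds 131 days: December 19, 2031 + 131 days = April 28, 2032.
From July 4, 2031 through September 14, 2031 inclusive is 73 days; tolling adds 73 days: April 28, 2032 + 73 days = July 10, 2032.
Tolling adds 88 days: July 10, 2032 + 88 days = October 6, 2032.
October 6, 2032 is a Wednesday and not a day on which the insurer's offices are closed, so no extension applies.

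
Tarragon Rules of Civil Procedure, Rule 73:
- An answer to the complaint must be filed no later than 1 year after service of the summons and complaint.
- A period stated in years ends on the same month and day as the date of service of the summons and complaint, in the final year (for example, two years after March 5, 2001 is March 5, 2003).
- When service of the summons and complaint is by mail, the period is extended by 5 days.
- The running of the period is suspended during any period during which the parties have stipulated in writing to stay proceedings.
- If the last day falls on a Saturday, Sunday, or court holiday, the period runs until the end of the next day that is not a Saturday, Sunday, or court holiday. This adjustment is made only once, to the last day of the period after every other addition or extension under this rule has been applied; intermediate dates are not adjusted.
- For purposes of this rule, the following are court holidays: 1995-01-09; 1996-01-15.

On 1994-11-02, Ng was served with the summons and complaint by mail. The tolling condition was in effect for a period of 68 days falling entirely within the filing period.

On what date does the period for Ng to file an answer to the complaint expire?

1 year after 1994-11-02 is November 2, 1995.
Service was by mail, adding 5 days: November 2, 1995 + 5 days = November 7, 1995.
Tolling adds 68 days: November 7, 1995 + 68 days = January 14, 1996.
January 14, 1996 is Sunday; January 15, 1996 is a listed holiday. The next qualifying day is January 16, 1996.

January 16, 1996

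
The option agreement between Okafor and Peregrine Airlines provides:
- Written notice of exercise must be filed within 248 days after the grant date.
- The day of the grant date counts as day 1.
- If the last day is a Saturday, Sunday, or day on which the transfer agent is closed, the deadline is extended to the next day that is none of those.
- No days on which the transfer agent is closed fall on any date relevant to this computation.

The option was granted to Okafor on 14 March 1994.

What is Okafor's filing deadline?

November 16, 1994

Counting 14 March 1994 as day 1, day 248 is November 16, 1994.
November 16, 1994 is a Wednesday and not a day on which the transfer agent is closed, so no extension applies.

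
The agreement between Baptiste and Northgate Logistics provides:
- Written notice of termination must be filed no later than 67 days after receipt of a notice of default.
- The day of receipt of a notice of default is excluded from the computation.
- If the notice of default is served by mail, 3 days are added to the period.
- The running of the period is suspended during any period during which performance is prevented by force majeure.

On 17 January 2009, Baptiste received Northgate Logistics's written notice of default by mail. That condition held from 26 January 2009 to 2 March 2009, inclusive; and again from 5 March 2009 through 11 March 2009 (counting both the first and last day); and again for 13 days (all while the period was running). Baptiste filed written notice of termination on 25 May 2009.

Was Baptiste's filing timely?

67 days after 17 January 2009 is March 25, 2009.
Service was by mail, adding 3 days: March 25, 2009 + 3 days = March 28, 2009.
From January 26, 2009 through March 2, 2009 inclusive is 36 days; tolling adds 36 days: March 28, 2009 + 36 days = May 3, 2009.
From March 5, 2009 through March 11, 2009 inclusive is 7 days; tolling adds 7 days: May 3, 2009 + 7 days = May 10, 2009.
Tolling adds 13 days: May 10, 2009 + 13 days = May 23, 2009.
The deadline is May 23, 2009; the filing on May 25, 2009 is after that date.

No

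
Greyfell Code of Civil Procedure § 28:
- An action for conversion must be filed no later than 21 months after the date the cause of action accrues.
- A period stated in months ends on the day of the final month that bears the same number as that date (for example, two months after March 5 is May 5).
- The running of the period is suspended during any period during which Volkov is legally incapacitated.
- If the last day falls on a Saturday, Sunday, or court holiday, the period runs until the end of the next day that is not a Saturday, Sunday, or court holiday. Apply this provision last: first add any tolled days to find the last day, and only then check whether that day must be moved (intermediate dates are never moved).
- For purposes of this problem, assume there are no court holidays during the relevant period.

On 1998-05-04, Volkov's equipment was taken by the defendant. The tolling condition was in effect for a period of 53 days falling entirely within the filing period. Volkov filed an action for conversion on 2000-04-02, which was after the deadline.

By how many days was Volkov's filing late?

5 days

21 months after 1998-05-04 is February 4, 2000.
Tolling adds 53 days: February 4, 2000 + 53 days = March 28, 2000.
March 28, 2000 is a Tuesday and not a court holiday, so no extension applies.
The deadline is March 28, 2000; from March 28, 2000 to April 2, 2000 is 5 days.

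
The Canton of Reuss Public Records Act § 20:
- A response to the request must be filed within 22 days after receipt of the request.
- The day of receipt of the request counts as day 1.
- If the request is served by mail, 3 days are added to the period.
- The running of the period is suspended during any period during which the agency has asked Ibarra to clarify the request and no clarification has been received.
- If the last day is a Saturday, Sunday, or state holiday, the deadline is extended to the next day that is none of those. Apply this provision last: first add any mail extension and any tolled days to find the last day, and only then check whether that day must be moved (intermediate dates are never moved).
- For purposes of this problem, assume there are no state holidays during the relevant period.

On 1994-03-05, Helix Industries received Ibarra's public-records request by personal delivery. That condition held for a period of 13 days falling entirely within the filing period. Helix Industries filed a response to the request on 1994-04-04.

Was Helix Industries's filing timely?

Yes

Counting 1994-03-05 as day 1, day 22 is March 26, 1994.
Service was not by mail, so no mail extension applies.
Tolling adds 13 days: March 26, 1994 + 13 days = April 8, 1994.
April 8, 1994 is a Friday and not a state holiday, so no extension applies.
The deadline is April 8, 1994; the filing on April 4, 1994 is on or before that date.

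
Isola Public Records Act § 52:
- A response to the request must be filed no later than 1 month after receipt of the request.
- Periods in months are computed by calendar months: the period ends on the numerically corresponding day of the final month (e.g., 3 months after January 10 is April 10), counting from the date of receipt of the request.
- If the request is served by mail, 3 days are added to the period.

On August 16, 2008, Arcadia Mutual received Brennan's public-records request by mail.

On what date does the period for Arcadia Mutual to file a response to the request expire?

1 month after August 16, 2008 is September 16, 2008.
Service was by mail, adding 3 days: September 16, 2008 + 3 days = September 19, 2008.

September 19, 2008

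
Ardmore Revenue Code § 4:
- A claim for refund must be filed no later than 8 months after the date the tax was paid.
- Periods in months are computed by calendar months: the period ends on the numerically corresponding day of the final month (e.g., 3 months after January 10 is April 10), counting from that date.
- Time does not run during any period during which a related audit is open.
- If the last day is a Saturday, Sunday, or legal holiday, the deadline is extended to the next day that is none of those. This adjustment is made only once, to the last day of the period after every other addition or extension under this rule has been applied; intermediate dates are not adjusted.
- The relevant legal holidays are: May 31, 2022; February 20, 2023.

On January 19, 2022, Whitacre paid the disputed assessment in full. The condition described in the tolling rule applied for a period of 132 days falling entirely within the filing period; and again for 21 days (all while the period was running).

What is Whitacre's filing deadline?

February 21, 2023

8 months after January 19, 2022 is September 19, 2022.
Tolling adds 132 days: September 19, 2022 + 132 days = January 29, 2023.
Tolling adds 21 days: January 29, 2023 + 21 days = February 19, 2023.
February 19, 2023 is Sunday; February 20, 2023 is a listed holiday. The next qualifying day is February 21, 2023.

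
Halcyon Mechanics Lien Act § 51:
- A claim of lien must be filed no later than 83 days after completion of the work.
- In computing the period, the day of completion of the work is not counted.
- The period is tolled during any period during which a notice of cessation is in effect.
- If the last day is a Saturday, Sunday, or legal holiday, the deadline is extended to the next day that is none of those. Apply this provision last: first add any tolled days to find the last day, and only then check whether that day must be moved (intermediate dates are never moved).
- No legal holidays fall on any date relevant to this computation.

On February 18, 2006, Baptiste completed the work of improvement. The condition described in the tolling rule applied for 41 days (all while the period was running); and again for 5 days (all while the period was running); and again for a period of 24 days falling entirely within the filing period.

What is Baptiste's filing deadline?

July 21, 2006

83 days after February 18, 2006 is May 12, 2006.
Tolling adds 41 days: May 12, 2006 + 41 days = June 22, 2006.
Tolling adds 5 days: June 22, 2006 + 5 days = June 27, 2006.
Tolling adds 24 days: June 27, 2006 + 24 days = July 21, 2006.
July 21, 2006 is a Friday and not a legal holiday, so no extension applies.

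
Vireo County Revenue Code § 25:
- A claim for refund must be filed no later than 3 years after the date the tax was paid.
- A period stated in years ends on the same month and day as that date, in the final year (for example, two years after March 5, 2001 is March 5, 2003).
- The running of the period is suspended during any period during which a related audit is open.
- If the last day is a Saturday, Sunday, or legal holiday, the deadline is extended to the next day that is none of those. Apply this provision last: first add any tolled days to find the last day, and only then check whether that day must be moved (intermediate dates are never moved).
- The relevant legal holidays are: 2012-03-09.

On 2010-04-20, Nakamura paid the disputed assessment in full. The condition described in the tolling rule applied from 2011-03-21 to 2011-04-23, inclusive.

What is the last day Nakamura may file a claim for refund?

3 years after 2010-04-20 is April 20, 2013.
From March 21, 2011 through April 23, 2011 inclusive is 34 days; tolling adds 34 days: April 20, 2013 + 34 days = May 24, 2013.
May 24, 2013 is a Friday and not a legal holiday, so no extension applies.

May 24, 2013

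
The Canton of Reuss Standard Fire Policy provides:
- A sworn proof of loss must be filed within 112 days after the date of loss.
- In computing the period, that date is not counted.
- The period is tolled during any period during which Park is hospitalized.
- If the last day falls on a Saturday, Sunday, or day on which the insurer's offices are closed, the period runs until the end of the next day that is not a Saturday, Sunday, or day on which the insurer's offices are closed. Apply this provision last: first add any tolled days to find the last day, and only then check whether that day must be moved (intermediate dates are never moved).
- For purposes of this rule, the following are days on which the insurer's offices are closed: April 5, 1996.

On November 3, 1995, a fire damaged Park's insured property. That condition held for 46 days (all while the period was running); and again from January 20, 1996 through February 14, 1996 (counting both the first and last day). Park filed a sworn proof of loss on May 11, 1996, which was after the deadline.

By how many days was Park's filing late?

5 days

112 days after November 3, 1995 is February 23, 1996.
Tolling adds 46 days: February 23, 1996 + 46 days = April 9, 1996.
From January 20, 1996 through February 14, 1996 inclusive is 26 days; tolling adds 26 days: April 9, 1996 + 26 days = May 5, 1996.
May 5, 1996 is Sunday. The next qualifying day is May 6, 1996.
The deadline is May 6, 1996; from May 6, 1996 to May 11, 1996 is 5 days.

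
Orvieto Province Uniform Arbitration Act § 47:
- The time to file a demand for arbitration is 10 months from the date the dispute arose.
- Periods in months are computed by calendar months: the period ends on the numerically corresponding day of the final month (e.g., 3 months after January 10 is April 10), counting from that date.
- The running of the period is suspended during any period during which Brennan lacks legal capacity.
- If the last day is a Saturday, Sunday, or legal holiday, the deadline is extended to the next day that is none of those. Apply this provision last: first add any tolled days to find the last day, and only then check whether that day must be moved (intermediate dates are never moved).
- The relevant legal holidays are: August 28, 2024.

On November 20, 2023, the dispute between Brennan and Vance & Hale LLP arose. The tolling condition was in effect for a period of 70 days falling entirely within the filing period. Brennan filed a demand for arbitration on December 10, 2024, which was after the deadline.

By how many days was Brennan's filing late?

10 months after November 20, 2023 is September 20, 2024.
Tolling adds 70 days: September 20, 2024 + 70 days = November 29, 2024.
November 29, 2024 is a Friday and not a legal holiday, so no extension applies.
The deadline is November 29, 2024; from November 29, 2024 to December 10, 2024 is 11 days.

11 days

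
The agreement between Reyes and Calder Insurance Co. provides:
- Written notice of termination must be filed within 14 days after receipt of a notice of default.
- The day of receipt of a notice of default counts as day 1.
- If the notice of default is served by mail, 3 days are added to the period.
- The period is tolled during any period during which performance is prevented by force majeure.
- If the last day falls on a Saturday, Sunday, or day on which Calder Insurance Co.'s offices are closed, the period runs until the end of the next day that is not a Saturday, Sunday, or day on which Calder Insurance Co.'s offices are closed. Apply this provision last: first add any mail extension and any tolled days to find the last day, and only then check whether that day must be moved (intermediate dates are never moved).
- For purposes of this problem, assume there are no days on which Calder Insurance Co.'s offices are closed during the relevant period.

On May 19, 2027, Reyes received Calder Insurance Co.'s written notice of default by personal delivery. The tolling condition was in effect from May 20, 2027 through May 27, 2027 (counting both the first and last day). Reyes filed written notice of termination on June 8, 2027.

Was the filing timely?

Counting May 19, 2027 as day 1, day 14 is June 1, 2027.
Service was not by mail, so no mail extension applies.
From May 20, 2027 through May 27, 2027 inclusive is 8 days; tolling adds 8 days: June 1, 2027 + 8 days = June 9, 2027.
June 9, 2027 is a Wednesday and not a day on which Calder Insurance Co.'s offices are closed, so no extension applies.
The deadline is June 9, 2027; the filing on June 8, 2027 is on or before that date.

Yes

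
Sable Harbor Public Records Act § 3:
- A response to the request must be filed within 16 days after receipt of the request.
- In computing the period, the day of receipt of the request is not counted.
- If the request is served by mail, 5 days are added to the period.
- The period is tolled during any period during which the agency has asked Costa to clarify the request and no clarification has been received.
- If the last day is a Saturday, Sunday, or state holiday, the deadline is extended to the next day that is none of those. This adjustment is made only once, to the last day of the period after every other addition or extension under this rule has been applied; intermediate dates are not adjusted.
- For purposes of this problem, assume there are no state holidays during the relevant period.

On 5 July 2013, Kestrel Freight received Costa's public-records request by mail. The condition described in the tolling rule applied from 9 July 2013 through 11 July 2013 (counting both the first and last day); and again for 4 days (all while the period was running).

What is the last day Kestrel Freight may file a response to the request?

August 2, 2013

16 days after 5 July 2013 is July 21, 2013.
Service was by mail, adding 5 days: July 21, 2013 + 5 days = July 26, 2013.
From July 9, 2013 through July 11, 2013 inclusive is 3 days; tolling adds 3 days: July 26, 2013 + 3 days = July 29, 2013.
Tolling adds 4 days: July 29, 2013 + 4 days = August 2, 2013.
August 2, 2013 is a Friday and not a state holiday, so no extension applies.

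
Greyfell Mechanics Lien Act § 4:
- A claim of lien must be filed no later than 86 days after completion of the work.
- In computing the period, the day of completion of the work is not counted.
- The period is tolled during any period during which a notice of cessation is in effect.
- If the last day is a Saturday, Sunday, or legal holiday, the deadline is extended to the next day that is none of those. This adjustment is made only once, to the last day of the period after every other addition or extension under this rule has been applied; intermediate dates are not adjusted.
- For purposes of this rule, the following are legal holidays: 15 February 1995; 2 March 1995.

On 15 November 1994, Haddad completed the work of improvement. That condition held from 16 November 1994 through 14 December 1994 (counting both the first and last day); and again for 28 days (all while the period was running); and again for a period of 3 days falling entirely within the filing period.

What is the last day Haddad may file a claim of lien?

86 days after 15 November 1994 is February 9, 1995.
From November 16, 1994 through December 14, 1994 inclusive is 29 days; tolling adds 29 days: February 9, 1995 + 29 days = March 10, 1995.
Tolling adds 28 days: March 10, 1995 + 28 days = April 7, 1995.
Tolling adds 3 days: April 7, 1995 + 3 days = April 10, 1995.
April 10, 1995 is a Monday and not a legal holiday, so no extension applies.

April 10, 1995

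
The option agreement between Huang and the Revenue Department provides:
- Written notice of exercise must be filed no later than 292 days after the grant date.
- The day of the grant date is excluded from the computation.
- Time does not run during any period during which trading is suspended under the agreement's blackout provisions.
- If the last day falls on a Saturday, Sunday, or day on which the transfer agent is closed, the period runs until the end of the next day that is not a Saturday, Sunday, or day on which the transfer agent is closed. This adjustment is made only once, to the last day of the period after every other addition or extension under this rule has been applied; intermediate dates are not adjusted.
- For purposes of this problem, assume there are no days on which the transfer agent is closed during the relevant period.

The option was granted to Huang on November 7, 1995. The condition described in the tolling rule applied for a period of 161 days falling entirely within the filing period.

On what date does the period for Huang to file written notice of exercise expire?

February 3, 1997

292 days after November 7, 1995 is August 25, 1996.
Tolling adds 161 days: August 25, 1996 + 161 days = February 2, 1997.
February 2, 1997 is Sunday. The next qualifying day is February 3, 1997.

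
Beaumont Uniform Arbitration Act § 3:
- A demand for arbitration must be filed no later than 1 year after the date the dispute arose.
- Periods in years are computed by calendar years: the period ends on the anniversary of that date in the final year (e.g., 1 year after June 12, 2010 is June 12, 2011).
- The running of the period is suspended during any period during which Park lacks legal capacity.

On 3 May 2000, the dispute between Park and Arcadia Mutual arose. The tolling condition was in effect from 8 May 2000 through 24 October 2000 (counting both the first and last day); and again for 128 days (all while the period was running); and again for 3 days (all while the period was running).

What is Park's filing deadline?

February 28, 2002

1 year after 3 May 2000 is May 3, 2001.
From May 8, 2000 through October 24, 2000 inclusive is 170 days; tolling adds 170 days: May 3, 2001 + 170 days = October 20, 2001.
Tolling adds 128 days: October 20, 2001 + 128 days = February 25, 2002.
Tolling adds 3 days: February 25, 2002 + 3 days = February 28, 2002.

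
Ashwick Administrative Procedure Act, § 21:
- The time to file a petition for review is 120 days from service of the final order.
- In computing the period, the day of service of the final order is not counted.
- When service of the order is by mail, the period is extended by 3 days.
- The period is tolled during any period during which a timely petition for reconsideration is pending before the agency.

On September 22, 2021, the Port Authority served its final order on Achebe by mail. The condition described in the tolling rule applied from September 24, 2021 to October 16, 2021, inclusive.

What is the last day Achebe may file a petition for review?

February 15, 2022

120 days after September 22, 2021 is January 20, 2022.
Service was by mail, adding 3 days: January 20, 2022 + 3 days = January 23, 2022.
From September 24, 2021 through October 16, 2021 inclusive is 23 days; tolling adds 23 days: January 23, 2022 + 23 days = February 15, 2022.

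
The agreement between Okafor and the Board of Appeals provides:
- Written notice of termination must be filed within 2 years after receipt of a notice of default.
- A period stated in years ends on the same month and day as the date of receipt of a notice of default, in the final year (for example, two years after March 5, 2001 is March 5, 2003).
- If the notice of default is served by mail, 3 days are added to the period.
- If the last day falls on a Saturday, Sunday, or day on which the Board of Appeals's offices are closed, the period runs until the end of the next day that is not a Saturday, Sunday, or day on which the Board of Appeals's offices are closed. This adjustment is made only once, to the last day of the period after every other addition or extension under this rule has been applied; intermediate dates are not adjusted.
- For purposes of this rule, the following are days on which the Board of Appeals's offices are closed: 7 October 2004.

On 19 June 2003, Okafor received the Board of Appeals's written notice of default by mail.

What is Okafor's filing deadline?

2 years after 19 June 2003 is June 19, 2005.
Service was by mail, adding 3 days: June 19, 2005 + 3 days = June 22, 2005.
June 22, 2005 is a Wednesday and not a day on which the Board of Appeals's offices are closed, so no extension applies.

June 22, 2005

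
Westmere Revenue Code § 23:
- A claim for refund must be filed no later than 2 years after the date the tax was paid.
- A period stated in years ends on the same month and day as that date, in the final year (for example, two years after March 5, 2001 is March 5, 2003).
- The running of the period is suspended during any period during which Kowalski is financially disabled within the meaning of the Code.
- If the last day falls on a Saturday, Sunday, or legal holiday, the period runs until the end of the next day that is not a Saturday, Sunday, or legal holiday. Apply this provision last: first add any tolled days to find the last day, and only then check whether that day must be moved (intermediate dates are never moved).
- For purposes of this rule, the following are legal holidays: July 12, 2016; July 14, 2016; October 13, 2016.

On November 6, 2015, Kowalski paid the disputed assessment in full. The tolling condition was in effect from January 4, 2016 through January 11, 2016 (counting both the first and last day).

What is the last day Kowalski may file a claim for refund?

November 14, 2017

2 years after November 6, 2015 is November 6, 2017.
From January 4, 2016 through January 11, 2016 inclusive is 8 days; tolling adds 8 days: November 6, 2017 + 8 days = November 14, 2017.
November 14, 2017 is a Tuesday and not a legal holiday, so no extension applies.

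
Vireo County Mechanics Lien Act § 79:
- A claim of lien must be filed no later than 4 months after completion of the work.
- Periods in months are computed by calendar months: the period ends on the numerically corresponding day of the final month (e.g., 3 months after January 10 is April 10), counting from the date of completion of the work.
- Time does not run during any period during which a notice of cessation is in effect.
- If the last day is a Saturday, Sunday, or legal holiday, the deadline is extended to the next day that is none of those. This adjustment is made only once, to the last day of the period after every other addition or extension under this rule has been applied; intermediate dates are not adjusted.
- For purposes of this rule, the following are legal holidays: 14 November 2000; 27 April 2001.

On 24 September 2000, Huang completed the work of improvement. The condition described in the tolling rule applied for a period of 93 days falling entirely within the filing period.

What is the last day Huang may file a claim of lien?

4 months after 24 September 2000 is January 24, 2001.
Tolling adds 93 days: January 24, 2001 + 93 days = April 27, 2001.
April 27, 2001 is a listed holiday; April 28, 2001 is Saturday; April 29, 2001 is Sunday. The next qualifying day is April 30, 2001.

April 30, 2001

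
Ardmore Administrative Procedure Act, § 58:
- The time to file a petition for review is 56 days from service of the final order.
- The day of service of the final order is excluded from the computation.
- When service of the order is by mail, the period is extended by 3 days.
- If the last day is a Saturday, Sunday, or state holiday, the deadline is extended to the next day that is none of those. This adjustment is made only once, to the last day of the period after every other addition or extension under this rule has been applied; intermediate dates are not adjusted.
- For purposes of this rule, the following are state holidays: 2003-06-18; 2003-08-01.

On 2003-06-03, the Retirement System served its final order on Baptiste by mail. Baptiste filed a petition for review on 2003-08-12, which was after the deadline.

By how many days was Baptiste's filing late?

8 days

56 days after 2003-06-03 is July 29, 2003.
Service was by mail, adding 3 days: July 29, 2003 + 3 days = August 1, 2003.
August 1, 2003 is a listed holiday; August 2, 2003 is Saturday; August 3, 2003 is Sunday. The next qualifying day is August 4, 2003.
The deadline is August 4, 2003; from August 4, 2003 to August 12, 2003 is 8 days.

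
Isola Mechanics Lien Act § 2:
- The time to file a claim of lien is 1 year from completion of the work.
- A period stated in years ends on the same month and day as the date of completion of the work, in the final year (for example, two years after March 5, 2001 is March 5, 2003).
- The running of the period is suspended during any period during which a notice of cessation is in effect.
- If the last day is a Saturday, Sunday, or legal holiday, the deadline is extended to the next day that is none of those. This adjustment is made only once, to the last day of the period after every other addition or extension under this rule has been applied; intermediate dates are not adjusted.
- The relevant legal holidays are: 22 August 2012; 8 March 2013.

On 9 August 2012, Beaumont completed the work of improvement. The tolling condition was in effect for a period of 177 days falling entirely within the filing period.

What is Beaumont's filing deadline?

1 year after 9 August 2012 is August 9, 2013.
Tolling adds 177 days: August 9, 2013 + 177 days = February 2, 2014.
February 2, 2014 is Sunday. The next qualifying day is February 3, 2014.

February 3, 2014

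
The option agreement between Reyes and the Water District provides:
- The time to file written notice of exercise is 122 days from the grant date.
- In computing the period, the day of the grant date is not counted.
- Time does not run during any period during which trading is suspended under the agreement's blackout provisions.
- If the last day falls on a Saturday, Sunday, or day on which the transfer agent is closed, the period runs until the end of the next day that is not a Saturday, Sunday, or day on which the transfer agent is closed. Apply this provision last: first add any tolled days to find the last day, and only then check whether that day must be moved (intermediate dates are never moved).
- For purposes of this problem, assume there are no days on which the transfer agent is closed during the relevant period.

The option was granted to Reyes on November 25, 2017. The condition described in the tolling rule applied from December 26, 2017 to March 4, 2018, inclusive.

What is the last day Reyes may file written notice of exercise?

June 4, 2018

122 days after November 25, 2017 is March 27, 2018.
From December 26, 2017 through March 4, 2018 inclusive is 69 days; tolling adds 69 days: March 27, 2018 + 69 days = June 4, 2018.
June 4, 2018 is a Monday and not a day on which the transfer agent is closed, so no extension applies.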